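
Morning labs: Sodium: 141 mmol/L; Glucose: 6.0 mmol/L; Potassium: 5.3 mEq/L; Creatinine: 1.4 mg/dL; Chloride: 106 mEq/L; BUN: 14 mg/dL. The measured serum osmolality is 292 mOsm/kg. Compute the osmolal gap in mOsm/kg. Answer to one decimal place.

Calculated osmolality = 2·Na + glucose + BUN/2.8
= 2·141 + 6 + 14/2.8
= 282 + 6 + 5
= 293 mOsm/kg ≈ 293.0 mOsm/kg
Osmolar gap = measured − calculated = 292 − 293.0 = -1.0 mOsm/kg

-1.0 mOsm/kg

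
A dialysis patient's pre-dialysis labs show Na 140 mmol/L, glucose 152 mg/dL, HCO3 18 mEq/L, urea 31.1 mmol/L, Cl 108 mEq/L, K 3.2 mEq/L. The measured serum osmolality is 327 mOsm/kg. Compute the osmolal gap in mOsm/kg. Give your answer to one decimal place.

7.5 mOsm/kg

Calculated osmolality = 2·Na + glucose/18 + urea
= 2·140 + 152/18 + 31.1
= 280 + 8.44 + 31.10
= 319.54 mOsm/kg ≈ 319.5 mOsm/kg
Osmolar gap = measured − calculated = 327 − 319.5 = 7.5 mOsm/kg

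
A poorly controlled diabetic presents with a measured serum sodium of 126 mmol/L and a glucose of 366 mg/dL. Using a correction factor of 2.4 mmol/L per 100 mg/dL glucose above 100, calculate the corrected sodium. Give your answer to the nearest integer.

132 mmol/L

Corrected Na = measured Na + 2.4 · (glucose − 100)/100
= 126 + 2.4 · (366 − 100)/100
= 126 + 6.4
= 132.4 mmol/L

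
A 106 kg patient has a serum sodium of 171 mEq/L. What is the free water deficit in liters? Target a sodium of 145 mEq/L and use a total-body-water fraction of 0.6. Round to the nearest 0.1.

TBW = 0.6 · 106 = 63.6 L
Free water deficit = TBW · (Na/145 − 1)
= 63.6 · (171/145 − 1)
= 63.6 · 0.1793
= 11.4 L

11.4 L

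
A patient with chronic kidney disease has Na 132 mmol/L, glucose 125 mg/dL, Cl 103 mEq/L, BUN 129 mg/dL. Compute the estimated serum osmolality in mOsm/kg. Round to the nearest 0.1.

317.0 mOsm/kg

Calculated osmolality = 2·Na + glucose/18 + BUN/2.8
= 2·132 + 125/18 + 129/2.8
= 264 + 6.94 + 46.07
= 317.01 mOsm/kg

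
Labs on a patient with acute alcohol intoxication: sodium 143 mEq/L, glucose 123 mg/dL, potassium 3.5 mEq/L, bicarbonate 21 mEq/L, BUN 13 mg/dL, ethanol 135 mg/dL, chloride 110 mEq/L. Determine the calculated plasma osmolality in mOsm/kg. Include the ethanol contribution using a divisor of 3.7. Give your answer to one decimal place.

Calculated osmolality = 2·Na + glucose/18 + BUN/2.8 + ethanol/3.7
= 2·143 + 123/18 + 13/2.8 + 135/3.7
= 286 + 6.83 + 4.64 + 36.49
= 333.96 mOsm/kg

334.0 mOsm/kg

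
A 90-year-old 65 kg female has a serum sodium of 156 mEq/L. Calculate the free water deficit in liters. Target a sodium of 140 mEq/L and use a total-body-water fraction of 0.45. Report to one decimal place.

3.3 L

TBW = 0.45 · 65 = 29.25 L
Free water deficit = TBW · (Na/140 − 1)
= 29.25 · (156/140 − 1)
= 29.25 · 0.1143
= 3.34 L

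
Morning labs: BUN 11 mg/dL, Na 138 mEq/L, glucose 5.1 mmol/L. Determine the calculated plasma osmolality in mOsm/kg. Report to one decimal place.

Calculated osmolality = 2·Na + glucose + BUN/2.8
= 2·138 + 5.1 + 11/2.8
= 276 + 5.10 + 3.93
= 285.03 mOsm/kg

285.0 mOsm/kg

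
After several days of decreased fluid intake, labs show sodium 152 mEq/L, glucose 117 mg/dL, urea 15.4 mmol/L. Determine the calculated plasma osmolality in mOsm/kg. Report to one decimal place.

325.9 mOsm/kg

Calculated osmolality = 2·Na + glucose/18 + urea
= 2·152 + 117/18 + 15.4
= 304 + 6.50 + 15.40
= 325.9 mOsm/kg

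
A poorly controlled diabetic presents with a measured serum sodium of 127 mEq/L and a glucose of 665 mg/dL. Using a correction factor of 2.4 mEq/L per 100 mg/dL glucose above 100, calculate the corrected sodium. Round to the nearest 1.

Corrected Na = measured Na + 2.4 · (glucose − 100)/100
= 127 + 2.4 · (665 − 100)/100
= 127 + 13.6
= 140.6 mEq/L

141 mEq/L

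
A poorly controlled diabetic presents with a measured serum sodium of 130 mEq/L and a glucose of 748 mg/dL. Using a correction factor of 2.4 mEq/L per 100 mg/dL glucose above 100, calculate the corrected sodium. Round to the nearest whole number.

146 mEq/L

Corrected Na = measured Na + 2.4 · (glucose − 100)/100
= 130 + 2.4 · (748 − 100)/100
= 130 + 15.6
= 145.6 mEq/L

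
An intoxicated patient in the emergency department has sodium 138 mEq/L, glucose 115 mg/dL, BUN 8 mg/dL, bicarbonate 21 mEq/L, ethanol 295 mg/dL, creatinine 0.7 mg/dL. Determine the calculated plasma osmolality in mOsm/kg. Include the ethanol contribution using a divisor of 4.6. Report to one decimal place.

349.4 mOsm/kg

Calculated osmolality = 2·Na + glucose/18 + BUN/2.8 + ethanol/4.6
= 2·138 + 115/18 + 8/2.8 + 295/4.6
= 276 + 6.39 + 2.86 + 64.13
= 349.38 mOsm/kg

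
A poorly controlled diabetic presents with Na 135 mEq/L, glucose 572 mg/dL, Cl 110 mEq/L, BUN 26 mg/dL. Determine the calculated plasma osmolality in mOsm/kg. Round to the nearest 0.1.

311.1 mOsm/kg

Calculated osmolality = 2·Na + glucose/18 + BUN/2.8
= 2·135 + 572/18 + 26/2.8
= 270 + 31.78 + 9.29
= 311.07 mOsm/kg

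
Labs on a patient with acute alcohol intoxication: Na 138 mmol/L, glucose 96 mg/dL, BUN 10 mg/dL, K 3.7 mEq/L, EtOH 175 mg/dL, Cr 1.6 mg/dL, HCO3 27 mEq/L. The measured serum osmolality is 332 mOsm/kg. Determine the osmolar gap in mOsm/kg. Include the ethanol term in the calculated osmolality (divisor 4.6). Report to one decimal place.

9.1 mOsm/kg

Calculated osmolality = 2·Na + glucose/18 + BUN/2.8 + ethanol/4.6
= 2·138 + 96/18 + 10/2.8 + 175/4.6
= 276 + 5.33 + 3.57 + 38.04
= 322.94 mOsm/kg ≈ 322.9 mOsm/kg
Osmolar gap = measured − calculated = 332 − 322.9 = 9.1 mOsm/kg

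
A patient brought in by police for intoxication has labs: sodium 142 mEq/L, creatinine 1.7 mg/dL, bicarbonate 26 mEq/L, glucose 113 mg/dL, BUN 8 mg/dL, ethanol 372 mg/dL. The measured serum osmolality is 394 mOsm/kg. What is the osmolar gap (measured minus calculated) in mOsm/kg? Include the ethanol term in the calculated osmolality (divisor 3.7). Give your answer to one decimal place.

0.3 mOsm/kg

Calculated osmolality = 2·Na + glucose/18 + BUN/2.8 + ethanol/3.7
= 2·142 + 113/18 + 8/2.8 + 372/3.7
= 284 + 6.28 + 2.86 + 100.54
= 393.68 mOsm/kg ≈ 393.7 mOsm/kg
Osmolar gap = measured − calculated = 394 − 393.7 = 0.3 mOsm/kg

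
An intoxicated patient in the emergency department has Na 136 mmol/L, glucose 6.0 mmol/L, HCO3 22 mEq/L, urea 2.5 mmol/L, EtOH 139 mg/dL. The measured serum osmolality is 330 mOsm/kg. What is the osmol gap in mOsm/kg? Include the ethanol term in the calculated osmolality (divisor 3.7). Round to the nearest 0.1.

11.9 mOsm/kg

Calculated osmolality = 2·Na + glucose + urea + ethanol/3.7
= 2·136 + 6 + 2.5 + 139/3.7
= 272 + 6 + 2.50 + 37.57
= 318.07 mOsm/kg ≈ 318.1 mOsm/kg
Osmolar gap = measured − calculated = 330 − 318.1 = 11.9 mOsm/kg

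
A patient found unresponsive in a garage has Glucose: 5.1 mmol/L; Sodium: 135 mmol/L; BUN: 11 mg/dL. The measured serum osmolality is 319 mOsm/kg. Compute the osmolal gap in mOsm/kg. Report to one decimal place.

40.0 mOsm/kg

Calculated osmolality = 2·Na + glucose + BUN/2.8
= 2·135 + 5.1 + 11/2.8
= 270 + 5.10 + 3.93
= 279.03 mOsm/kg ≈ 279.0 mOsm/kg
Osmolar gap = measured − calculated = 319 − 279.0 = 40.0 mOsm/kg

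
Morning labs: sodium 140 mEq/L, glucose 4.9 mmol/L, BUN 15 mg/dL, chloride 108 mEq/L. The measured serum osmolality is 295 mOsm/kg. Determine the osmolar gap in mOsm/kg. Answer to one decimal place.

4.7 mOsm/kg

Calculated osmolality = 2·Na + glucose + BUN/2.8
= 2·140 + 4.9 + 15/2.8
= 280 + 4.90 + 5.36
= 290.26 mOsm/kg ≈ 290.3 mOsm/kg
Osmolar gap = measured − calculated = 295 − 290.3 = 4.7 mOsm/kg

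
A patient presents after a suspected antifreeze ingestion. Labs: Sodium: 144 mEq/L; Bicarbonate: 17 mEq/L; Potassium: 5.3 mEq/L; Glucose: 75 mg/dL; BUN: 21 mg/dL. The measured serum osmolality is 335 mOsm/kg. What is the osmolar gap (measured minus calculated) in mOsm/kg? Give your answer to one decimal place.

Calculated osmolality = 2·Na + glucose/18 + BUN/2.8
= 2·144 + 75/18 + 21/2.8
= 288 + 4.17 + 7.50
= 299.67 mOsm/kg ≈ 299.7 mOsm/kg
Osmolar gap = measured − calculated = 335 − 299.7 = 35.3 mOsm/kg

35.3 mOsm/kg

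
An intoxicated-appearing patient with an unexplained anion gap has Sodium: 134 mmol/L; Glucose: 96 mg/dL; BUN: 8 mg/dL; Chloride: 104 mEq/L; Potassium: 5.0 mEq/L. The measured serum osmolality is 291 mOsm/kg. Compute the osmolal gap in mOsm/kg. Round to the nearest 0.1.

Calculated osmolality = 2·Na + glucose/18 + BUN/2.8
= 2·134 + 96/18 + 8/2.8
= 268 + 5.33 + 2.86
= 276.19 mOsm/kg ≈ 276.2 mOsm/kg
Osmolar gap = measured − calculated = 291 − 276.2 = 14.8 mOsm/kg

14.8 mOsm/kg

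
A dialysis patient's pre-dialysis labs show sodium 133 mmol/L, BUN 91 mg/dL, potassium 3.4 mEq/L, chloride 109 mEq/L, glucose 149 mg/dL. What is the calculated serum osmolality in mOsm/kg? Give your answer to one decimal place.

Calculated osmolality = 2·Na + glucose/18 + BUN/2.8
= 2·133 + 149/18 + 91/2.8
= 266 + 8.28 + 32.50
= 306.78 mOsm/kg

306.8 mOsm/kg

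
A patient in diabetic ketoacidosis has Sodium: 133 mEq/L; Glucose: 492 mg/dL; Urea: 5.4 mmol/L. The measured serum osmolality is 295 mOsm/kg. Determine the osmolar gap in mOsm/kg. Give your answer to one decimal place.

-3.7 mOsm/kg

Calculated osmolality = 2·Na + glucose/18 + urea
= 2·133 + 492/18 + 5.4
= 266 + 27.33 + 5.40
= 298.73 mOsm/kg ≈ 298.7 mOsm/kg
Osmolar gap = measured − calculated = 295 − 298.7 = -3.7 mOsm/kg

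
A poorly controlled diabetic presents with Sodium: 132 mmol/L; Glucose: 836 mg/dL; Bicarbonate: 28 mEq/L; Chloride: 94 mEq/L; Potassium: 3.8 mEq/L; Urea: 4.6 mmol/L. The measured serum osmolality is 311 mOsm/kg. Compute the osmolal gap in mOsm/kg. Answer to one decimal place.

Calculated osmolality = 2·Na + glucose/18 + urea
= 2·132 + 836/18 + 4.6
= 264 + 46.44 + 4.60
= 315.04 mOsm/kg ≈ 315.0 mOsm/kg
Osmolar gap = measured − calculated = 311 − 315.0 = -4.0 mOsm/kg

-4.0 mOsm/kg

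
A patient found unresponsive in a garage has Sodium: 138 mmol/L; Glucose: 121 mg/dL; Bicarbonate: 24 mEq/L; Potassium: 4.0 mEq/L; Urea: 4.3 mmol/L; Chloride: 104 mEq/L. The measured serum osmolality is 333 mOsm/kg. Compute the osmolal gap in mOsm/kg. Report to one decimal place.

46.0 mOsm/kg

Calculated osmolality = 2·Na + glucose/18 + urea
= 2·138 + 121/18 + 4.3
= 276 + 6.72 + 4.30
= 287.02 mOsm/kg ≈ 287.0 mOsm/kg
Osmolar gap = measured − calculated = 333 − 287.0 = 46.0 mOsm/kg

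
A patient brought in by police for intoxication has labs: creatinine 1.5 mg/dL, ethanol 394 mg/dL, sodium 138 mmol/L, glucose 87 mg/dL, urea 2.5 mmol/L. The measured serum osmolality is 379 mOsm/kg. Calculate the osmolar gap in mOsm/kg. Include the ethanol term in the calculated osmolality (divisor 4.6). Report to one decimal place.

10.0 mOsm/kg

Calculated osmolality = 2·Na + glucose/18 + urea + ethanol/4.6
= 2·138 + 87/18 + 2.5 + 394/4.6
= 276 + 4.83 + 2.50 + 85.65
= 368.98 mOsm/kg ≈ 369.0 mOsm/kg
Osmolar gap = measured − calculated = 379 − 369.0 = 10.0 mOsm/kg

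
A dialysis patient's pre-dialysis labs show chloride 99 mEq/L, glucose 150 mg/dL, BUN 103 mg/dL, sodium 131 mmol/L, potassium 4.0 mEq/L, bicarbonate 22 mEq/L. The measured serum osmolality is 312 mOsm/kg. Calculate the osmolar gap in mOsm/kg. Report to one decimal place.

4.9 mOsm/kg

Calculated osmolality = 2·Na + glucose/18 + BUN/2.8
= 2·131 + 150/18 + 103/2.8
= 262 + 8.33 + 36.79
= 307.12 mOsm/kg ≈ 307.1 mOsm/kg
Osmolar gap = measured − calculated = 312 − 307.1 = 4.9 mOsm/kg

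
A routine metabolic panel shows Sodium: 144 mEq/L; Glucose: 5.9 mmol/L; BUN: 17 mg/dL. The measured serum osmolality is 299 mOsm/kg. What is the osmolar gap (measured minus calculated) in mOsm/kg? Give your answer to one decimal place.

Calculated osmolality = 2·Na + glucose + BUN/2.8
= 2·144 + 5.9 + 17/2.8
= 288 + 5.90 + 6.07
= 299.97 mOsm/kg ≈ 300.0 mOsm/kg
Osmolar gap = measured − calculated = 299 − 300.0 = -1.0 mOsm/kg

-1.0 mOsm/kg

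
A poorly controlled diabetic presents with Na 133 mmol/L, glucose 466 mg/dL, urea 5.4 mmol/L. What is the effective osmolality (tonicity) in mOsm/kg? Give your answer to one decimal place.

291.9 mOsm/kg

Effective osmolality excludes urea (freely permeant across cell membranes):
2·Na + glucose/18
= 2·133 + 466/18
= 266 + 25.89
= 291.89 mOsm/kg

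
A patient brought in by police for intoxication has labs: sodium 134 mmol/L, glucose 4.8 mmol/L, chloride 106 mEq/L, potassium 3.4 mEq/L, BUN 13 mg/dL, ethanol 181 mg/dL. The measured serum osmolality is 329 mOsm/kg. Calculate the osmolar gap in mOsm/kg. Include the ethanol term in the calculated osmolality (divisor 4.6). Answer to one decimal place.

12.2 mOsm/kg

Calculated osmolality = 2·Na + glucose + BUN/2.8 + ethanol/4.6
= 2·134 + 4.8 + 13/2.8 + 181/4.6
= 268 + 4.80 + 4.64 + 39.35
= 316.79 mOsm/kg ≈ 316.8 mOsm/kg
Osmolar gap = measured − calculated = 329 − 316.8 = 12.2 mOsm/kg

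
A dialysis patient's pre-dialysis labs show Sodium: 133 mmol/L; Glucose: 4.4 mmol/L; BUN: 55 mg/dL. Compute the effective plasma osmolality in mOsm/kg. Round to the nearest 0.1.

270.4 mOsm/kg

Effective osmolality excludes urea (freely permeant across cell membranes):
2·Na + glucose
= 2·133 + 4.4
= 266 + 4.4
= 270.4 mOsm/kg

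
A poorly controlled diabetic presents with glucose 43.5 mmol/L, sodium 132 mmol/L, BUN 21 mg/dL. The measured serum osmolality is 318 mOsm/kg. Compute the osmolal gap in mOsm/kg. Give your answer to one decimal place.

Calculated osmolality = 2·Na + glucose + BUN/2.8
= 2·132 + 43.5 + 21/2.8
= 264 + 43.50 + 7.50
= 315 mOsm/kg ≈ 315.0 mOsm/kg
Osmolar gap = measured − calculated = 318 − 315.0 = 3.0 mOsm/kg

3.0 mOsm/kg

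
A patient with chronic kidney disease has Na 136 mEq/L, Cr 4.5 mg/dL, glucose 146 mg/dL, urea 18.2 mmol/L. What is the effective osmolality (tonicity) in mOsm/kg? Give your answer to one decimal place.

280.1 mOsm/kg

Effective osmolality excludes urea (freely permeant across cell membranes):
2·Na + glucose/18
= 2·136 + 146/18
= 272 + 8.11
= 280.11 mOsm/kg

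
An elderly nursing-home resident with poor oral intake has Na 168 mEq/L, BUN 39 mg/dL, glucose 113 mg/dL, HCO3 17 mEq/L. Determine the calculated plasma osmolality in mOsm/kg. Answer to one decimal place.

356.2 mOsm/kg

Calculated osmolality = 2·Na + glucose/18 + BUN/2.8
= 2·168 + 113/18 + 39/2.8
= 336 + 6.28 + 13.93
= 356.21 mOsm/kg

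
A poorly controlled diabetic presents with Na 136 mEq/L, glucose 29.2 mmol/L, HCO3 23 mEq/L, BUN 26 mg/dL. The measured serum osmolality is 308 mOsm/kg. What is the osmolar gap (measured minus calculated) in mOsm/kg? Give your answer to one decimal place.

-2.5 mOsm/kg

Calculated osmolality = 2·Na + glucose + BUN/2.8
= 2·136 + 29.2 + 26/2.8
= 272 + 29.20 + 9.29
= 310.49 mOsm/kg ≈ 310.5 mOsm/kg
Osmolar gap = measured − calculated = 308 − 310.5 = -2.5 mOsm/kg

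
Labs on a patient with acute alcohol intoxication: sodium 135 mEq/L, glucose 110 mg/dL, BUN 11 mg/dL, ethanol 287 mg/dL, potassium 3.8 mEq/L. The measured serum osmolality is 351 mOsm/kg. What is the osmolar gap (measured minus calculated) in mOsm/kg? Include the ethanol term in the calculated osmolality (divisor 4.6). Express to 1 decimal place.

8.6 mOsm/kg

Calculated osmolality = 2·Na + glucose/18 + BUN/2.8 + ethanol/4.6
= 2·135 + 110/18 + 11/2.8 + 287/4.6
= 270 + 6.11 + 3.93 + 62.39
= 342.43 mOsm/kg ≈ 342.4 mOsm/kg
Osmolar gap = measured − calculated = 351 − 342.4 = 8.6 mOsm/kg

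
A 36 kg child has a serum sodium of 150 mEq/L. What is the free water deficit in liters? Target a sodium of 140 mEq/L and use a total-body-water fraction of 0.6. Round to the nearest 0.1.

TBW = 0.6 · 36 = 21.6 L
Free water deficit = TBW · (Na/140 − 1)
= 21.6 · (150/140 − 1)
= 21.6 · 0.0714
= 1.54 L

1.5 L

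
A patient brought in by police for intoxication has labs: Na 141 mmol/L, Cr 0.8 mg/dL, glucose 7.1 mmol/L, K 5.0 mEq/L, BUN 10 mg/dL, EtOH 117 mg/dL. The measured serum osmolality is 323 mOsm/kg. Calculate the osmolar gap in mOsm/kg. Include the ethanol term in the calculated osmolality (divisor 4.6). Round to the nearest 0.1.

4.9 mOsm/kg

Calculated osmolality = 2·Na + glucose + BUN/2.8 + ethanol/4.6
= 2·141 + 7.1 + 10/2.8 + 117/4.6
= 282 + 7.10 + 3.57 + 25.43
= 318.1 mOsm/kg ≈ 318.1 mOsm/kg
Osmolar gap = measured − calculated = 323 − 318.1 = 4.9 mOsm/kg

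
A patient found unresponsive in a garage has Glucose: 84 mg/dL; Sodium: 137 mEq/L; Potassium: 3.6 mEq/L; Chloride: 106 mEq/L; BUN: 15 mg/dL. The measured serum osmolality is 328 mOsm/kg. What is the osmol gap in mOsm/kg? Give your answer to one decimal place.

44.0 mOsm/kg

Calculated osmolality = 2·Na + glucose/18 + BUN/2.8
= 2·137 + 84/18 + 15/2.8
= 274 + 4.67 + 5.36
= 284.03 mOsm/kg ≈ 284.0 mOsm/kg
Osmolar gap = measured − calculated = 328 − 284.0 = 44.0 mOsm/kg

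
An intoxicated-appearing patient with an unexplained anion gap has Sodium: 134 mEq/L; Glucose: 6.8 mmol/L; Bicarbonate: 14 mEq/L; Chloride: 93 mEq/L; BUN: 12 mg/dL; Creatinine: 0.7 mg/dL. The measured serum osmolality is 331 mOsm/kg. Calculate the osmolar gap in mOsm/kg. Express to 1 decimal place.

Calculated osmolality = 2·Na + glucose + BUN/2.8
= 2·134 + 6.8 + 12/2.8
= 268 + 6.80 + 4.29
= 279.09 mOsm/kg ≈ 279.1 mOsm/kg
Osmolar gap = measured − calculated = 331 − 279.1 = 51.9 mOsm/kg

51.9 mOsm/kg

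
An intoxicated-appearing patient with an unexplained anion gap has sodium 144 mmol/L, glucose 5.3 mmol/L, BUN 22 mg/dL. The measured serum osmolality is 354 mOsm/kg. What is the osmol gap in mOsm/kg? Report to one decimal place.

Calculated osmolality = 2·Na + glucose + BUN/2.8
= 2·144 + 5.3 + 22/2.8
= 288 + 5.30 + 7.86
= 301.16 mOsm/kg ≈ 301.2 mOsm/kg
Osmolar gap = measured − calculated = 354 − 301.2 = 52.8 mOsm/kg

52.8 mOsm/kg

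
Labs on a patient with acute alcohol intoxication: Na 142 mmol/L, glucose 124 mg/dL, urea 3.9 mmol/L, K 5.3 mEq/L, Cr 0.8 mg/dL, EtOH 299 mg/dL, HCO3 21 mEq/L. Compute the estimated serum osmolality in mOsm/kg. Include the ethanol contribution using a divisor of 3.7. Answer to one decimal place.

Calculated osmolality = 2·Na + glucose/18 + urea + ethanol/3.7
= 2·142 + 124/18 + 3.9 + 299/3.7
= 284 + 6.89 + 3.90 + 80.81
= 375.6 mOsm/kg

375.6 mOsm/kg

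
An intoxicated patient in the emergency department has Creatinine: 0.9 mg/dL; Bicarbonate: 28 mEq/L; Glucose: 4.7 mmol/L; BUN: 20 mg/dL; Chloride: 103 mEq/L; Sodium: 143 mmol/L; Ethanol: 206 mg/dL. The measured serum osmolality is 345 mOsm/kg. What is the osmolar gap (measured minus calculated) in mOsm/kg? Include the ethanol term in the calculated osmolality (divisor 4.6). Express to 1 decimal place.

2.4 mOsm/kg

Calculated osmolality = 2·Na + glucose + BUN/2.8 + ethanol/4.6
= 2·143 + 4.7 + 20/2.8 + 206/4.6
= 286 + 4.70 + 7.14 + 44.78
= 342.62 mOsm/kg ≈ 342.6 mOsm/kg
Osmolar gap = measured − calculated = 345 − 342.6 = 2.4 mOsm/kg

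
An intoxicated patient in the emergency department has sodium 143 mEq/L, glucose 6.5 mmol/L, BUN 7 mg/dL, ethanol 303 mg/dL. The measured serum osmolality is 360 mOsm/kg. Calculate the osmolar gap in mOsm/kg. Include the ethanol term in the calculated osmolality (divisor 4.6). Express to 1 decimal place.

Calculated osmolality = 2·Na + glucose + BUN/2.8 + ethanol/4.6
= 2·143 + 6.5 + 7/2.8 + 303/4.6
= 286 + 6.50 + 2.50 + 65.87
= 360.87 mOsm/kg ≈ 360.9 mOsm/kg
Osmolar gap = measured − calculated = 360 − 360.9 = -0.9 mOsm/kg

-0.9 mOsm/kg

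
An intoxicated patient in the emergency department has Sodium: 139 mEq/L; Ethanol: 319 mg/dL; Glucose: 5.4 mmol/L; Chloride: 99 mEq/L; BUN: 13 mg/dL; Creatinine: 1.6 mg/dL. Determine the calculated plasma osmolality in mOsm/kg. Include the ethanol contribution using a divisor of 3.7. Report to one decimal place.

374.3 mOsm/kg

Calculated osmolality = 2·Na + glucose + BUN/2.8 + ethanol/3.7
= 2·139 + 5.4 + 13/2.8 + 319/3.7
= 278 + 5.40 + 4.64 + 86.22
= 374.26 mOsm/kg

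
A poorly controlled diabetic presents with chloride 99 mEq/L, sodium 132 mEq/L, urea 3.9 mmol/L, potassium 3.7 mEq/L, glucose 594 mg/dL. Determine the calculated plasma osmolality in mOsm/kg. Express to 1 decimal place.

Calculated osmolality = 2·Na + glucose/18 + urea
= 2·132 + 594/18 + 3.9
= 264 + 33 + 3.90
= 300.9 mOsm/kg

300.9 mOsm/kg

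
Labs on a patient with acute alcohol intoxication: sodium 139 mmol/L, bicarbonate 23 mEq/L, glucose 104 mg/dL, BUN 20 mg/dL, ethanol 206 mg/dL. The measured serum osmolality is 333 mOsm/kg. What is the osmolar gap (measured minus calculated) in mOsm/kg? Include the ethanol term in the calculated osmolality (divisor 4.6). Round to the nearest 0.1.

-2.7 mOsm/kg

Calculated osmolality = 2·Na + glucose/18 + BUN/2.8 + ethanol/4.6
= 2·139 + 104/18 + 20/2.8 + 206/4.6
= 278 + 5.78 + 7.14 + 44.78
= 335.7 mOsm/kg ≈ 335.7 mOsm/kg
Osmolar gap = measured − calculated = 333 − 335.7 = -2.7 mOsm/kg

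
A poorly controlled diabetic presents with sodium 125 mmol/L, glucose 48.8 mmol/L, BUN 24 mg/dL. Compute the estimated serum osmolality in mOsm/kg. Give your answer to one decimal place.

Calculated osmolality = 2·Na + glucose + BUN/2.8
= 2·125 + 48.8 + 24/2.8
= 250 + 48.80 + 8.57
= 307.37 mOsm/kg

307.4 mOsm/kg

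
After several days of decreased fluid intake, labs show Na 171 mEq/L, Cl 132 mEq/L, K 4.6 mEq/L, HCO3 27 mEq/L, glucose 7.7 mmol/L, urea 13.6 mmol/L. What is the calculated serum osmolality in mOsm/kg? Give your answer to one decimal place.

363.3 mOsm/kg

Calculated osmolality = 2·Na + glucose + urea
= 2·171 + 7.7 + 13.6
= 342 + 7.70 + 13.60
= 363.3 mOsm/kg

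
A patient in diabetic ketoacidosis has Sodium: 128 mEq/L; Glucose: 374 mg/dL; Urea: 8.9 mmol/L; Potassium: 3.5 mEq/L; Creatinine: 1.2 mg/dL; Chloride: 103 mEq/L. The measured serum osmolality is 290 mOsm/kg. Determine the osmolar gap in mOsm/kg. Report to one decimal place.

4.3 mOsm/kg

Calculated osmolality = 2·Na + glucose/18 + urea
= 2·128 + 374/18 + 8.9
= 256 + 20.78 + 8.90
= 285.68 mOsm/kg ≈ 285.7 mOsm/kg
Osmolar gap = measured − calculated = 290 − 285.7 = 4.3 mOsm/kg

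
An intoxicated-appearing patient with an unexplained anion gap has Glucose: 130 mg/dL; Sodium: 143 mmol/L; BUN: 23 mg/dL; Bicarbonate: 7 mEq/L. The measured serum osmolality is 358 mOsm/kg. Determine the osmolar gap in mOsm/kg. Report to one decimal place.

56.6 mOsm/kg

Calculated osmolality = 2·Na + glucose/18 + BUN/2.8
= 2·143 + 130/18 + 23/2.8
= 286 + 7.22 + 8.21
= 301.43 mOsm/kg ≈ 301.4 mOsm/kg
Osmolar gap = measured − calculated = 358 − 301.4 = 56.6 mOsm/kg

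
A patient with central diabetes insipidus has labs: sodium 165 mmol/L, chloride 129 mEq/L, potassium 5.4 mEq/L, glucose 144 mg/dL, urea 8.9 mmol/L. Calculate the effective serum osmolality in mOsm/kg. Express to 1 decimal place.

338.0 mOsm/kg

Effective osmolality excludes urea (freely permeant across cell membranes):
2·Na + glucose/18
= 2·165 + 144/18
= 330 + 8
= 338 mOsm/kg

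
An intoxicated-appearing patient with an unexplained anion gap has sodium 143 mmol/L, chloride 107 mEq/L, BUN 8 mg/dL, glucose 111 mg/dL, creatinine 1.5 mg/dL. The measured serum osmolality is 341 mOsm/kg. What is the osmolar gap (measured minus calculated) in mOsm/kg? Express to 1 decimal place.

46.0 mOsm/kg

Calculated osmolality = 2·Na + glucose/18 + BUN/2.8
= 2·143 + 111/18 + 8/2.8
= 286 + 6.17 + 2.86
= 295.03 mOsm/kg ≈ 295.0 mOsm/kg
Osmolar gap = measured − calculated = 341 − 295.0 = 46.0 mOsm/kg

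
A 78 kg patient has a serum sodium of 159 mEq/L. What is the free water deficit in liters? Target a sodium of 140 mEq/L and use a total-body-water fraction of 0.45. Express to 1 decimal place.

TBW = 0.45 · 78 = 35.1 L
Free water deficit = TBW · (Na/140 − 1)
= 35.1 · (159/140 − 1)
= 35.1 · 0.1357
= 4.76 L

4.8 L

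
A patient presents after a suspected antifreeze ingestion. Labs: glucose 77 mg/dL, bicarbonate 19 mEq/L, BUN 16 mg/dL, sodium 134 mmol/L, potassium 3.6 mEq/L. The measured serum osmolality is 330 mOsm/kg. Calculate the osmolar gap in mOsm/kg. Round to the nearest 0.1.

Calculated osmolality = 2·Na + glucose/18 + BUN/2.8
= 2·134 + 77/18 + 16/2.8
= 268 + 4.28 + 5.71
= 277.99 mOsm/kg ≈ 278.0 mOsm/kg
Osmolar gap = measured − calculated = 330 − 278.0 = 52.0 mOsm/kg

52.0 mOsm/kg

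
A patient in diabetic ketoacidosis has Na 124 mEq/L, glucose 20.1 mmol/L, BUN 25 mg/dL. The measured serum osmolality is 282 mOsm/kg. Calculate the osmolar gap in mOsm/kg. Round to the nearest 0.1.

Calculated osmolality = 2·Na + glucose + BUN/2.8
= 2·124 + 20.1 + 25/2.8
= 248 + 20.10 + 8.93
= 277.03 mOsm/kg ≈ 277.0 mOsm/kg
Osmolar gap = measured − calculated = 282 − 277.0 = 5.0 mOsm/kg

5.0 mOsm/kg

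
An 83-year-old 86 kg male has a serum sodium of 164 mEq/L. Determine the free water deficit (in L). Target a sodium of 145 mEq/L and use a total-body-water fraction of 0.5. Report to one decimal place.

5.6 L

TBW = 0.5 · 86 = 43 L
Free water deficit = TBW · (Na/145 − 1)
= 43 · (164/145 − 1)
= 43 · 0.131
= 5.63 L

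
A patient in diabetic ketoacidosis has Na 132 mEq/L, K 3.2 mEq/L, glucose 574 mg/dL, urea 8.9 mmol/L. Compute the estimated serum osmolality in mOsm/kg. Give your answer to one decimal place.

304.8 mOsm/kg

Calculated osmolality = 2·Na + glucose/18 + urea
= 2·132 + 574/18 + 8.9
= 264 + 31.89 + 8.90
= 304.79 mOsm/kg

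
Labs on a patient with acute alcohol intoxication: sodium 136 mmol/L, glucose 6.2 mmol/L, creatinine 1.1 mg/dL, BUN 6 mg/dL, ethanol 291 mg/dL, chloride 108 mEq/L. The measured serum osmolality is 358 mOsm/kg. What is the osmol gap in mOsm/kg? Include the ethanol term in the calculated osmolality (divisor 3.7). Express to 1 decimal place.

Calculated osmolality = 2·Na + glucose + BUN/2.8 + ethanol/3.7
= 2·136 + 6.2 + 6/2.8 + 291/3.7
= 272 + 6.20 + 2.14 + 78.65
= 358.99 mOsm/kg ≈ 359.0 mOsm/kg
Osmolar gap = measured − calculated = 358 − 359.0 = -1.0 mOsm/kg

-1.0 mOsm/kg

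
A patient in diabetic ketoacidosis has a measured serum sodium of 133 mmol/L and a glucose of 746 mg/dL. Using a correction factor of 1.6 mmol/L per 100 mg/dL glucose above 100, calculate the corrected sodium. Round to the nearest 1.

Corrected Na = measured Na + 1.6 · (glucose − 100)/100
= 133 + 1.6 · (746 − 100)/100
= 133 + 10.3
= 143.3 mmol/L

143 mmol/L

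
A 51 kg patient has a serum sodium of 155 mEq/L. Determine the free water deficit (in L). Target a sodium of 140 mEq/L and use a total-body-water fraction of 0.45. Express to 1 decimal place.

TBW = 0.45 · 51 = 22.95 L
Free water deficit = TBW · (Na/140 − 1)
= 22.95 · (155/140 − 1)
= 22.95 · 0.1071
= 2.46 L

2.5 L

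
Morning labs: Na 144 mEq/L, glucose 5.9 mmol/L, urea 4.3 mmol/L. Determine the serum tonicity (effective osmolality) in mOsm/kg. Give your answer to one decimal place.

Effective osmolality excludes urea (freely permeant across cell membranes):
2·Na + glucose
= 2·144 + 5.9
= 288 + 5.9
= 293.9 mOsm/kg

293.9 mOsm/kg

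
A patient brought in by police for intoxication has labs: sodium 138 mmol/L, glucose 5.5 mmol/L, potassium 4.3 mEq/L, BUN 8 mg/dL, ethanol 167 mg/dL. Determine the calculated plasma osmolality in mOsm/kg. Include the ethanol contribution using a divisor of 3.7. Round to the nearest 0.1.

329.5 mOsm/kg

Calculated osmolality = 2·Na + glucose + BUN/2.8 + ethanol/3.7
= 2·138 + 5.5 + 8/2.8 + 167/3.7
= 276 + 5.50 + 2.86 + 45.14
= 329.5 mOsm/kg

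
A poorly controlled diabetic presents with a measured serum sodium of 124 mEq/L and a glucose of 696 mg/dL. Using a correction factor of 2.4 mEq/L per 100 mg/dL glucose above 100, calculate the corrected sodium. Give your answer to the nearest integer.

Corrected Na = measured Na + 2.4 · (glucose − 100)/100
= 124 + 2.4 · (696 − 100)/100
= 124 + 14.3
= 138.3 mEq/L

138 mEq/L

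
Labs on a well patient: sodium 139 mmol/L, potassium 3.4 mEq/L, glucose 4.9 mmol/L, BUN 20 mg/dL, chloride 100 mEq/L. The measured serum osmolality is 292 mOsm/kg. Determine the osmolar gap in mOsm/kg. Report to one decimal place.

2.0 mOsm/kg

Calculated osmolality = 2·Na + glucose + BUN/2.8
= 2·139 + 4.9 + 20/2.8
= 278 + 4.90 + 7.14
= 290.04 mOsm/kg ≈ 290.0 mOsm/kg
Osmolar gap = measured − calculated = 292 − 290.0 = 2.0 mOsm/kg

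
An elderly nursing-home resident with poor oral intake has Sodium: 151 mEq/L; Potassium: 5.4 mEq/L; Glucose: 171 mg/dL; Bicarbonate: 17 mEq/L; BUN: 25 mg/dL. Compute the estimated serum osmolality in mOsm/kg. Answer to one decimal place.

Calculated osmolality = 2·Na + glucose/18 + BUN/2.8
= 2·151 + 171/18 + 25/2.8
= 302 + 9.50 + 8.93
= 320.43 mOsm/kg

320.4 mOsm/kg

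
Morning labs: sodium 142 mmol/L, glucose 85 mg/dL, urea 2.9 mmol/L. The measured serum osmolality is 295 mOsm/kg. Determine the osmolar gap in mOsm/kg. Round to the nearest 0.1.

Calculated osmolality = 2·Na + glucose/18 + urea
= 2·142 + 85/18 + 2.9
= 284 + 4.72 + 2.90
= 291.62 mOsm/kg ≈ 291.6 mOsm/kg
Osmolar gap = measured − calculated = 295 − 291.6 = 3.4 mOsm/kg

3.4 mOsm/kg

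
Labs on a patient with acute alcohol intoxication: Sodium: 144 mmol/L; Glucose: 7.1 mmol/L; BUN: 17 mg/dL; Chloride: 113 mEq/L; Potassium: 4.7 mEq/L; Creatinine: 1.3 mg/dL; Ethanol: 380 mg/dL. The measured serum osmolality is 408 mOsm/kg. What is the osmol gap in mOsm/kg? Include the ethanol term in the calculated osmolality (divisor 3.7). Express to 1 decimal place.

4.1 mOsm/kg

Calculated osmolality = 2·Na + glucose + BUN/2.8 + ethanol/3.7
= 2·144 + 7.1 + 17/2.8 + 380/3.7
= 288 + 7.10 + 6.07 + 102.70
= 403.87 mOsm/kg ≈ 403.9 mOsm/kg
Osmolar gap = measured − calculated = 408 − 403.9 = 4.1 mOsm/kg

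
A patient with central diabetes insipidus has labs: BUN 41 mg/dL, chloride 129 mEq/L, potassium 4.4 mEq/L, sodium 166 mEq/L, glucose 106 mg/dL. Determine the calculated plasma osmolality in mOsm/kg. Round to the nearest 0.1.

Calculated osmolality = 2·Na + glucose/18 + BUN/2.8
= 2·166 + 106/18 + 41/2.8
= 332 + 5.89 + 14.64
= 352.53 mOsm/kg

352.5 mOsm/kg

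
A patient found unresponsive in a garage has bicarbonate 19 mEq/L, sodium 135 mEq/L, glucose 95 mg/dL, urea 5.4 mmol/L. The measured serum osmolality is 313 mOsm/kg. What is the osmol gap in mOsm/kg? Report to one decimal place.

Calculated osmolality = 2·Na + glucose/18 + urea
= 2·135 + 95/18 + 5.4
= 270 + 5.28 + 5.40
= 280.68 mOsm/kg ≈ 280.7 mOsm/kg
Osmolar gap = measured − calculated = 313 − 280.7 = 32.3 mOsm/kg

32.3 mOsm/kg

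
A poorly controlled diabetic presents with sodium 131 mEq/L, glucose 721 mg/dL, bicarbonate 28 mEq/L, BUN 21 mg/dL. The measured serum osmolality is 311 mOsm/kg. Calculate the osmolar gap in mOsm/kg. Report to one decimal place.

1.4 mOsm/kg

Calculated osmolality = 2·Na + glucose/18 + BUN/2.8
= 2·131 + 721/18 + 21/2.8
= 262 + 40.06 + 7.50
= 309.56 mOsm/kg ≈ 309.6 mOsm/kg
Osmolar gap = measured − calculated = 311 − 309.6 = 1.4 mOsm/kg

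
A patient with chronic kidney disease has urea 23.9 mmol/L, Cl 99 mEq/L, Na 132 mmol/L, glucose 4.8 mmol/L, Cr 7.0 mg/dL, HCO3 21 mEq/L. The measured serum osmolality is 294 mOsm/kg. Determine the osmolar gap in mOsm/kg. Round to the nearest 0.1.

Calculated osmolality = 2·Na + glucose + urea
= 2·132 + 4.8 + 23.9
= 264 + 4.80 + 23.90
= 292.7 mOsm/kg ≈ 292.7 mOsm/kg
Osmolar gap = measured − calculated = 294 − 292.7 = 1.3 mOsm/kg

1.3 mOsm/kg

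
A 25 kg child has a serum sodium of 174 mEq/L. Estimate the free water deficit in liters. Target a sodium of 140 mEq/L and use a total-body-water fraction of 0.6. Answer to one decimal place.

TBW = 0.6 · 25 = 15 L
Free water deficit = TBW · (Na/140 − 1)
= 15 · (174/140 − 1)
= 15 · 0.2429
= 3.64 L

3.6 L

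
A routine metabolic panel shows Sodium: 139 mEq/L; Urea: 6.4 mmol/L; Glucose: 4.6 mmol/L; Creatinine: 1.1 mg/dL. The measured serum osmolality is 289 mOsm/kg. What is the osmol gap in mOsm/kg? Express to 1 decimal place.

0.0 mOsm/kg

Calculated osmolality = 2·Na + glucose + urea
= 2·139 + 4.6 + 6.4
= 278 + 4.60 + 6.40
= 289 mOsm/kg ≈ 289.0 mOsm/kg
Osmolar gap = measured − calculated = 289 − 289.0 = 0.0 mOsm/kg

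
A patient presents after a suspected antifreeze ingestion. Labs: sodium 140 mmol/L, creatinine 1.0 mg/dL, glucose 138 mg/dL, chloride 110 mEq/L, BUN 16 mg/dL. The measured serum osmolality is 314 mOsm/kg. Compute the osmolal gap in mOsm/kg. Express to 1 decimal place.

20.6 mOsm/kg

Calculated osmolality = 2·Na + glucose/18 + BUN/2.8
= 2·140 + 138/18 + 16/2.8
= 280 + 7.67 + 5.71
= 293.38 mOsm/kg ≈ 293.4 mOsm/kg
Osmolar gap = measured − calculated = 314 − 293.4 = 20.6 mOsm/kg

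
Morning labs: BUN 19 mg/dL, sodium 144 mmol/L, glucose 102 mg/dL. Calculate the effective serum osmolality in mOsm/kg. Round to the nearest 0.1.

Effective osmolality excludes urea (freely permeant across cell membranes):
2·Na + glucose/18
= 2·144 + 102/18
= 288 + 5.67
= 293.67 mOsm/kg

293.7 mOsm/kg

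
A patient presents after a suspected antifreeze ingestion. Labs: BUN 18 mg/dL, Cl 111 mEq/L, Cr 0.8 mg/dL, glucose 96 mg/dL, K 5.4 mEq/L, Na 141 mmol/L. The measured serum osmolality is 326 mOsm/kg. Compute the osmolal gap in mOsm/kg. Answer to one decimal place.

32.2 mOsm/kg

Calculated osmolality = 2·Na + glucose/18 + BUN/2.8
= 2·141 + 96/18 + 18/2.8
= 282 + 5.33 + 6.43
= 293.76 mOsm/kg ≈ 293.8 mOsm/kg
Osmolar gap = measured − calculated = 326 − 293.8 = 32.2 mOsm/kg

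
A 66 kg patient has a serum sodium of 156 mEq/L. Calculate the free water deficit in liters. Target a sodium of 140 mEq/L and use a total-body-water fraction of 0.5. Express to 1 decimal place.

TBW = 0.5 · 66 = 33 L
Free water deficit = TBW · (Na/140 − 1)
= 33 · (156/140 − 1)
= 33 · 0.1143
= 3.77 L

3.8 L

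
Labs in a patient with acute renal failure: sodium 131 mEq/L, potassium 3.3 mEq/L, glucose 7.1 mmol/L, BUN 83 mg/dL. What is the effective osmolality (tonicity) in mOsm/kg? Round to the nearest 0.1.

269.1 mOsm/kg

Effective osmolality excludes urea (freely permeant across cell membranes):
2·Na + glucose
= 2·131 + 7.1
= 262 + 7.1
= 269.1 mOsm/kg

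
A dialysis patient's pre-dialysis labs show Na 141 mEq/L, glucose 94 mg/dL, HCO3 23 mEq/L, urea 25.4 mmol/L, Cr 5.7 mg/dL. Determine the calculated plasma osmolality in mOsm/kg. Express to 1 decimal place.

312.6 mOsm/kg

Calculated osmolality = 2·Na + glucose/18 + urea
= 2·141 + 94/18 + 25.4
= 282 + 5.22 + 25.40
= 312.62 mOsm/kg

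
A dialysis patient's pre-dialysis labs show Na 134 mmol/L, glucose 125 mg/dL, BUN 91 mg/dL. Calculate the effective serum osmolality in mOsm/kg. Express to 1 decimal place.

Effective osmolality excludes urea (freely permeant across cell membranes):
2·Na + glucose/18
= 2·134 + 125/18
= 268 + 6.94
= 274.94 mOsm/kg

274.9 mOsm/kg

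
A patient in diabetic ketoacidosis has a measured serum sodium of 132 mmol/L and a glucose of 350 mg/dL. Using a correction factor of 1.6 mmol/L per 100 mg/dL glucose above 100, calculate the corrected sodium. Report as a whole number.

136 mmol/L

Corrected Na = measured Na + 1.6 · (glucose − 100)/100
= 132 + 1.6 · (350 − 100)/100
= 132 + 4
= 136 mmol/L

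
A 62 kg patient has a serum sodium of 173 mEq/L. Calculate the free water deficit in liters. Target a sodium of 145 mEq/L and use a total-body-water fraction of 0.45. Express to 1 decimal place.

5.4 L

TBW = 0.45 · 62 = 27.9 L
Free water deficit = TBW · (Na/145 − 1)
= 27.9 · (173/145 − 1)
= 27.9 · 0.1931
= 5.39 L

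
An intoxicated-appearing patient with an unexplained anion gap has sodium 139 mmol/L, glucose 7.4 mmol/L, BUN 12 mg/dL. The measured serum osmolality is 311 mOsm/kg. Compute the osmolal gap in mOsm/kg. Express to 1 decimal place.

Calculated osmolality = 2·Na + glucose + BUN/2.8
= 2·139 + 7.4 + 12/2.8
= 278 + 7.40 + 4.29
= 289.69 mOsm/kg ≈ 289.7 mOsm/kg
Osmolar gap = measured − calculated = 311 − 289.7 = 21.3 mOsm/kg

21.3 mOsm/kg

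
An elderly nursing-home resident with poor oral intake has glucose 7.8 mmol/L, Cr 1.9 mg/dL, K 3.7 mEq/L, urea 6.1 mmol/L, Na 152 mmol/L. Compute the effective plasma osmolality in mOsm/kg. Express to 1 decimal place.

311.8 mOsm/kg

Effective osmolality excludes urea (freely permeant across cell membranes):
2·Na + glucose
= 2·152 + 7.8
= 304 + 7.8
= 311.8 mOsm/kg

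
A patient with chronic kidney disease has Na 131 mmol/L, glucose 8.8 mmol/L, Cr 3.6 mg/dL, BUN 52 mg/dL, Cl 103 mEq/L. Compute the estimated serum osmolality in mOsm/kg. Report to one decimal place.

289.4 mOsm/kg

Calculated osmolality = 2·Na + glucose + BUN/2.8
= 2·131 + 8.8 + 52/2.8
= 262 + 8.80 + 18.57
= 289.37 mOsm/kg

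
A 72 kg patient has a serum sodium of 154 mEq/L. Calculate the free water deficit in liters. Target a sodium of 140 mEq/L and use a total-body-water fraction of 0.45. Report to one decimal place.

TBW = 0.45 · 72 = 32.4 L
Free water deficit = TBW · (Na/140 − 1)
= 32.4 · (154/140 − 1)
= 32.4 · 0.1
= 3.24 L

3.2 L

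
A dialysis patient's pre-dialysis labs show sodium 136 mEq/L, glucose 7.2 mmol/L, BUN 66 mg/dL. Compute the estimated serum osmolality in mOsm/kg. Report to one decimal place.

Calculated osmolality = 2·Na + glucose + BUN/2.8
= 2·136 + 7.2 + 66/2.8
= 272 + 7.20 + 23.57
= 302.77 mOsm/kg

302.8 mOsm/kg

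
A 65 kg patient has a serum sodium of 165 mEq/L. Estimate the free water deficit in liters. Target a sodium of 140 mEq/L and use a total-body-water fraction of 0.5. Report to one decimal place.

TBW = 0.5 · 65 = 32.5 L
Free water deficit = TBW · (Na/140 − 1)
= 32.5 · (165/140 − 1)
= 32.5 · 0.1786
= 5.8 L

5.8 L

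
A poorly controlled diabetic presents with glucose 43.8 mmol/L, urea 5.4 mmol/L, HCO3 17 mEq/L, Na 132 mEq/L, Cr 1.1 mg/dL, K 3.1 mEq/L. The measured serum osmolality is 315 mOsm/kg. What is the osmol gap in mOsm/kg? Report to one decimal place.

1.8 mOsm/kg

Calculated osmolality = 2·Na + glucose + urea
= 2·132 + 43.8 + 5.4
= 264 + 43.80 + 5.40
= 313.2 mOsm/kg ≈ 313.2 mOsm/kg
Osmolar gap = measured − calculated = 315 − 313.2 = 1.8 mOsm/kg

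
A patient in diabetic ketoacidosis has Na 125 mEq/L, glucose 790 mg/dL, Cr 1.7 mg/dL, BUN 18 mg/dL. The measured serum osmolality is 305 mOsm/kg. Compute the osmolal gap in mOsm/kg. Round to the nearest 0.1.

Calculated osmolality = 2·Na + glucose/18 + BUN/2.8
= 2·125 + 790/18 + 18/2.8
= 250 + 43.89 + 6.43
= 300.32 mOsm/kg ≈ 300.3 mOsm/kg
Osmolar gap = measured − calculated = 305 − 300.3 = 4.7 mOsm/kg

4.7 mOsm/kg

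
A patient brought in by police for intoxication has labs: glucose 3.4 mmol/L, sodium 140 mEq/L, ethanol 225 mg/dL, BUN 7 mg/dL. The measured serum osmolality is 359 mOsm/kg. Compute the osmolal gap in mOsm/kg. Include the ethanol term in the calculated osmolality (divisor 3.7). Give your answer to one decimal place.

12.3 mOsm/kg

Calculated osmolality = 2·Na + glucose + BUN/2.8 + ethanol/3.7
= 2·140 + 3.4 + 7/2.8 + 225/3.7
= 280 + 3.40 + 2.50 + 60.81
= 346.71 mOsm/kg ≈ 346.7 mOsm/kg
Osmolar gap = measured − calculated = 359 − 346.7 = 12.3 mOsm/kg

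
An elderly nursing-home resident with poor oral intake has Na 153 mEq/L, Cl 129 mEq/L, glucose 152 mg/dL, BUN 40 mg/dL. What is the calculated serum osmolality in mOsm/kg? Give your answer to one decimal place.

328.7 mOsm/kg

Calculated osmolality = 2·Na + glucose/18 + BUN/2.8
= 2·153 + 152/18 + 40/2.8
= 306 + 8.44 + 14.29
= 328.73 mOsm/kg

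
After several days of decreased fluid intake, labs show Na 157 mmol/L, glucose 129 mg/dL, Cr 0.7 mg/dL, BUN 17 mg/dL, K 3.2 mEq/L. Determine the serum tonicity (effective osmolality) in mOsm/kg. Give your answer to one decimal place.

321.2 mOsm/kg

Effective osmolality excludes urea (freely permeant across cell membranes):
2·Na + glucose/18
= 2·157 + 129/18
= 314 + 7.17
= 321.17 mOsm/kg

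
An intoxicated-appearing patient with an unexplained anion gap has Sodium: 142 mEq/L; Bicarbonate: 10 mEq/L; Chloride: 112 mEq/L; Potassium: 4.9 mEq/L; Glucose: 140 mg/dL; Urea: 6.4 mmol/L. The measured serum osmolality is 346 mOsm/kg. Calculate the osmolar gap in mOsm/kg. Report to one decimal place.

Calculated osmolality = 2·Na + glucose/18 + urea
= 2·142 + 140/18 + 6.4
= 284 + 7.78 + 6.40
= 298.18 mOsm/kg ≈ 298.2 mOsm/kg
Osmolar gap = measured − calculated = 346 − 298.2 = 47.8 mOsm/kg

47.8 mOsm/kg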